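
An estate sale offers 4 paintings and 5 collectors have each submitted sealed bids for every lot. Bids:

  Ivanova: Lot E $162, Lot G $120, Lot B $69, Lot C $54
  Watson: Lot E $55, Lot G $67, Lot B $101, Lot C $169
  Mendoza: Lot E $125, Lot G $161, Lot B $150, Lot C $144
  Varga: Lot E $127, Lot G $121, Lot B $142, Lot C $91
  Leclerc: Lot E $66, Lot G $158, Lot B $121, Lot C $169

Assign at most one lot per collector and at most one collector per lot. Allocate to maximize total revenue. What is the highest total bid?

Maximum total: $639

This is the linear assignment problem.
Optimal: Ivanova→Lot E ($162), Leclerc→Lot G ($158), Mendoza→Lot B ($150), Watson→Lot C ($169) — total 162+158+150+169 = $639.
Row-greedy (each collector in turn takes its best remaining lot) gives $634, worse by 5.
Next-best assignment: Ivanova→Lot E, Mendoza→Lot G, Varga→Lot B, Watson→Lot C = $634.
Every other assignment is strictly worse.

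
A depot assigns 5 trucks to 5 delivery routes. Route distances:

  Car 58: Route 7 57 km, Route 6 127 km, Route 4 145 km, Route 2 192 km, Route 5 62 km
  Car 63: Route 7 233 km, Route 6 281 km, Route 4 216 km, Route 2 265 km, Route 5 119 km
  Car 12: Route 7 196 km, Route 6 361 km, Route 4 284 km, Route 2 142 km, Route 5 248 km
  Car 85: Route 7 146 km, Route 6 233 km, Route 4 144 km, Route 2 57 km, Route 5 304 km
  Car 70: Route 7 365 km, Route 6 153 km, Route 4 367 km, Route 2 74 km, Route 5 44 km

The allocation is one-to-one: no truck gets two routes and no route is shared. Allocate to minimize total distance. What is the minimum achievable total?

Minimum total: 615 km

Optimal: Car 58→Route 7 (57 km), Car 63→Route 5 (119 km), Car 12→Route 2 (142 km), Car 85→Route 4 (144 km), Car 70→Route 6 (153 km) — total 57+119+142+144+153 = 615 km.
Min-entry greedy (repeatedly take the single cheapest remaining cell) gives 735 km, worse by 120.
Next-best assignment: Car 58→Route 6, Car 63→Route 4, Car 12→Route 7, Car 85→Route 2, Car 70→Route 5 = 640 km.
No other one-to-one assignment undercuts 615 km.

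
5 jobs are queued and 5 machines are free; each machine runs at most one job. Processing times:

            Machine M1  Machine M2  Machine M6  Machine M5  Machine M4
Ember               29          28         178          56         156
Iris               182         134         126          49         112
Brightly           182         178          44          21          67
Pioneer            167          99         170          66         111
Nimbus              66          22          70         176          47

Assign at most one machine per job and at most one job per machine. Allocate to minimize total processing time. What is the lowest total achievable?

Optimal: Ember→Machine M1 (29 min), Iris→Machine M5 (49 min), Brightly→Machine M6 (44 min), Pioneer→Machine M4 (111 min), Nimbus→Machine M2 (22 min) — total 29+49+44+111+22 = 255 min.
Row-greedy (each job in turn takes its cheapest remaining machine) gives 298 min, worse by 43.

Min total: 255 min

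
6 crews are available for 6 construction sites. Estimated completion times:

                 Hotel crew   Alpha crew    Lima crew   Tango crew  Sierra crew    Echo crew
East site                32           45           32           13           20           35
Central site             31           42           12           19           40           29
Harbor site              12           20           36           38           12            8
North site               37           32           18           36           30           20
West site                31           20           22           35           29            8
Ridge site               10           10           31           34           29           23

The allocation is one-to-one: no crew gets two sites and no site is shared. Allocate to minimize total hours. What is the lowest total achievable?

Min total: 85 hours

Optimal: Hotel crew→Harbor site (12 hours), Alpha crew→Ridge site (10 hours), Lima crew→Central site (12 hours), Tango crew→East site (13 hours), Sierra crew→North site (30 hours), Echo crew→West site (8 hours) — total 12+10+12+13+30+8 = 85 hours.
Column-greedy (each site in turn goes to its cheapest remaining crew) gives 93 hours, worse by 8.
Every other assignment is strictly worse.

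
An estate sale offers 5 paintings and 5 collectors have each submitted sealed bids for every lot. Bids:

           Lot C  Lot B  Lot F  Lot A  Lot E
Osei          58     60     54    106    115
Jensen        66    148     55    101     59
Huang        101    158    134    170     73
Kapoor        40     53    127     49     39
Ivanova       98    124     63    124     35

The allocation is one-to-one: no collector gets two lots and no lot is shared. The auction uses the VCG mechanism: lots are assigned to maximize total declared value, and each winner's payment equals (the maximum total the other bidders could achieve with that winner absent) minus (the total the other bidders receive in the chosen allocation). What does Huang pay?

Huang pays $26.

Efficient allocation: Osei→Lot E ($115), Jensen→Lot B ($148), Huang→Lot A ($170), Kapoor→Lot F ($127), Ivanova→Lot C ($98); total welfare W = $658.
Huang receives Lot A at value $170, so the others get W − 170 = $488.
Without Huang: best allocation of the remaining 4 bidders over all 5 lots is Osei→Lot E ($115), Jensen→Lot B ($148), Kapoor→Lot F ($127), Ivanova→Lot A ($124), total $514.
VCG payment = (others' best without Huang) − (others' welfare with Huang) = 514 − 488 = $26.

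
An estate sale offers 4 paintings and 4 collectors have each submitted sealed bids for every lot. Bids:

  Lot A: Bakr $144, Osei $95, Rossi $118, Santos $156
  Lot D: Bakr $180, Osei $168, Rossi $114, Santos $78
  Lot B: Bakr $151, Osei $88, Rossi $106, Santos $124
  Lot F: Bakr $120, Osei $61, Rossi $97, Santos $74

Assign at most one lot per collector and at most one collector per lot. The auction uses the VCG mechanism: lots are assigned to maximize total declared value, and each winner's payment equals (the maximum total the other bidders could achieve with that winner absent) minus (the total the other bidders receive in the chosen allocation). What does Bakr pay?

Bakr pays $9.

Efficient allocation: Bakr→Lot B ($151), Osei→Lot D ($168), Rossi→Lot F ($97), Santos→Lot A ($156); total welfare W = $572.
Bakr receives Lot B at value $151, so the others get W − 151 = $421.
Without Bakr: best allocation of the remaining 3 bidders over all 4 lots is Osei→Lot D ($168), Rossi→Lot B ($106), Santos→Lot A ($156), total $430.
VCG payment = (others' best without Bakr) − (others' welfare with Bakr) = 430 − 421 = $9.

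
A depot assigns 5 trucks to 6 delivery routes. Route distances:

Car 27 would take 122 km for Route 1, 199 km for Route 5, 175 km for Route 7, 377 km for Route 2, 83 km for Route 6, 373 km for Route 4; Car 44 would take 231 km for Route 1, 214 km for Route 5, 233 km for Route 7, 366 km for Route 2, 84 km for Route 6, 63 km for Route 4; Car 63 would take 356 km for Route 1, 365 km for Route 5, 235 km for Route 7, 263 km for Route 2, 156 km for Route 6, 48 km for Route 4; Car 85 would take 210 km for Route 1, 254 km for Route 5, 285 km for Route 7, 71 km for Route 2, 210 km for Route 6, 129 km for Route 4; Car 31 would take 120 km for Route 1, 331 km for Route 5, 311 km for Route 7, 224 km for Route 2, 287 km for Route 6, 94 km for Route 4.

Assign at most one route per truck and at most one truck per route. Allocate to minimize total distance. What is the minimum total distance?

Min total: 498 km

This is a one-to-one assignment (minimum-cost bipartite matching).
Optimal: Car 27→Route 7 (175 km), Car 44→Route 6 (84 km), Car 63→Route 4 (48 km), Car 85→Route 2 (71 km), Car 31→Route 1 (120 km) — total 175+84+48+71+120 = 498 km.
Min-entry greedy (repeatedly take the single cheapest remaining cell) gives 536 km, worse by 38.
Next-best assignment: Car 27→Route 5, Car 44→Route 6, Car 63→Route 4, Car 85→Route 2, Car 31→Route 1 = 522 km.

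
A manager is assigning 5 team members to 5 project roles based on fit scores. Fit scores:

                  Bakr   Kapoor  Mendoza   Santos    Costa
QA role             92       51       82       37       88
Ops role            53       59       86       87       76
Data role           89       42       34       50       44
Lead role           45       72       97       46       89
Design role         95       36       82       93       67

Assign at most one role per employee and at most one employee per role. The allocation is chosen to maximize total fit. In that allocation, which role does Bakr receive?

Bakr receives Data role.

Optimal: Bakr→Data role (89 pts), Kapoor→Lead role (72 pts), Mendoza→Ops role (86 pts), Santos→Design role (93 pts), Costa→QA role (88 pts) — total 89+72+86+93+88 = 428 pts.
Bakr's own top role is Design role (95 pts), but forcing Bakr→Design role and reassigning the rest optimally gives only 409 pts — worse by 19.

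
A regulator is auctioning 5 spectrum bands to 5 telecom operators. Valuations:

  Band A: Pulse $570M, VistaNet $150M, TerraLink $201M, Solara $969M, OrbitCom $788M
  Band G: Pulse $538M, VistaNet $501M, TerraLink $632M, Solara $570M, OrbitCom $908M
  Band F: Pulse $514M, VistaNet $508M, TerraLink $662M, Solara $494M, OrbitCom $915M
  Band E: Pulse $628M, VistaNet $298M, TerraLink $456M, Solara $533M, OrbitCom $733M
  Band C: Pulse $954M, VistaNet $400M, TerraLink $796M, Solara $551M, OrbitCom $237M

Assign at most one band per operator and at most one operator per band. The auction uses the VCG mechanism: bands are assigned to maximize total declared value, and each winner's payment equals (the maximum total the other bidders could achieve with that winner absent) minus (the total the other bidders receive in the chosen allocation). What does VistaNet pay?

VistaNet pays $175M.

Efficient allocation: Pulse→Band C ($954M), VistaNet→Band G ($501M), TerraLink→Band F ($662M), Solara→Band A ($969M), OrbitCom→Band E ($733M); total welfare W = $3819M.
VistaNet receives Band G at value $501M, so the others get W − 501 = $3318M.
Without VistaNet: best allocation of the remaining 4 bidders over all 5 bands is Pulse→Band C ($954M), TerraLink→Band F ($662M), Solara→Band A ($969M), OrbitCom→Band G ($908M), total $3493M.
VCG payment = (others' best without VistaNet) − (others' welfare with VistaNet) = 3493 − 3318 = $175M.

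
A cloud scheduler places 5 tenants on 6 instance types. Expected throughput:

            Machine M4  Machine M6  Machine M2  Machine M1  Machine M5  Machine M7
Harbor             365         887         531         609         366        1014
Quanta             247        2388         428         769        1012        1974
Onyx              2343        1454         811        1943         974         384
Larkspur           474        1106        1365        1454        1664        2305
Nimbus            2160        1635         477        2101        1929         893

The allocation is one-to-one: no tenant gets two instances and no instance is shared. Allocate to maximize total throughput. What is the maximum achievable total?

Optimal: Harbor→Machine M2 (531 ops/s), Quanta→Machine M6 (2388 ops/s), Onyx→Machine M4 (2343 ops/s), Larkspur→Machine M7 (2305 ops/s), Nimbus→Machine M1 (2101 ops/s) — total 531+2388+2343+2305+2101 = 9668 ops/s.
Column-greedy (each instance in turn goes to its best remaining tenant) gives 8563 ops/s, worse by 1105.
Next-best assignment: Harbor→Machine M1, Quanta→Machine M6, Onyx→Machine M4, Larkspur→Machine M7, Nimbus→Machine M5 = 9574 ops/s.
Checked against all permutations: 9668 ops/s is optimal.

Max total: 9668 ops/s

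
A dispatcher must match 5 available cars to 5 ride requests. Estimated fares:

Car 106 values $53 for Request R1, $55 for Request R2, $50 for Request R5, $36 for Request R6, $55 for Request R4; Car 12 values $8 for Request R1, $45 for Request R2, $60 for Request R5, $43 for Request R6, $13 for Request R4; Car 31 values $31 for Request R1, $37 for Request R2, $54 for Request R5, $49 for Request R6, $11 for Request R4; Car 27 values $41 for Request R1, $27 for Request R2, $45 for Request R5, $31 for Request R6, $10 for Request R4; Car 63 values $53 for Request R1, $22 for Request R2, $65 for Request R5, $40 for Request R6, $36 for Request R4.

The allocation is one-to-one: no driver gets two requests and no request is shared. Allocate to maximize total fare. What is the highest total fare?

Optimal: Car 106→Request R4 ($55), Car 12→Request R2 ($45), Car 31→Request R6 ($49), Car 27→Request R1 ($41), Car 63→Request R5 ($65) — total 55+45+49+41+65 = $255.
Max-entry greedy (repeatedly take the single best remaining cell) gives $223, worse by 32.
Next-best assignment: Car 106→Request R4, Car 12→Request R2, Car 31→Request R6, Car 27→Request R5, Car 63→Request R1 = $247.
No other one-to-one assignment exceeds $255.

Max total: $255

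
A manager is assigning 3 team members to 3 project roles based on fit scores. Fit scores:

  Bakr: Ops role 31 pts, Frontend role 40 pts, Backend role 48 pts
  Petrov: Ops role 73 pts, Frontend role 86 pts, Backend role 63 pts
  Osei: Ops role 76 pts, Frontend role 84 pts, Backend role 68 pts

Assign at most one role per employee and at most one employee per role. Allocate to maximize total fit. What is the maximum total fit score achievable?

Maximum total: 210 pts

This is the linear assignment problem.
Optimal: Bakr→Backend role (48 pts), Petrov→Frontend role (86 pts), Osei→Ops role (76 pts) — total 48+86+76 = 210 pts.
Swapping Petrov↔Osei (Petrov→Ops role 73 pts, Osei→Frontend role 84 pts) loses 5.
Checked against all permutations: 210 pts is optimal.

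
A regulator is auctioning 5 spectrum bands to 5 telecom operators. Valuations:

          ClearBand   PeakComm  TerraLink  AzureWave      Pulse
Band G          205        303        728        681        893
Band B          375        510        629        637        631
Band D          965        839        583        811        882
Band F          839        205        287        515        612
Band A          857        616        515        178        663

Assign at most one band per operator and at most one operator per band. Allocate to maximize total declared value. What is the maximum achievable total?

Maximum total: $3788M

Optimal: ClearBand→Band F ($839M), PeakComm→Band A ($616M), TerraLink→Band B ($629M), AzureWave→Band D ($811M), Pulse→Band G ($893M) — total 839+616+629+811+893 = $3788M.
Max-entry greedy (repeatedly take the single best remaining cell) gives $3398M, worse by 390.
Next-best assignment: ClearBand→Band A, PeakComm→Band D, TerraLink→Band B, AzureWave→Band F, Pulse→Band G = $3733M.
Swapping Pulse↔ClearBand (Pulse→Band F $612M, ClearBand→Band G $205M) loses 915.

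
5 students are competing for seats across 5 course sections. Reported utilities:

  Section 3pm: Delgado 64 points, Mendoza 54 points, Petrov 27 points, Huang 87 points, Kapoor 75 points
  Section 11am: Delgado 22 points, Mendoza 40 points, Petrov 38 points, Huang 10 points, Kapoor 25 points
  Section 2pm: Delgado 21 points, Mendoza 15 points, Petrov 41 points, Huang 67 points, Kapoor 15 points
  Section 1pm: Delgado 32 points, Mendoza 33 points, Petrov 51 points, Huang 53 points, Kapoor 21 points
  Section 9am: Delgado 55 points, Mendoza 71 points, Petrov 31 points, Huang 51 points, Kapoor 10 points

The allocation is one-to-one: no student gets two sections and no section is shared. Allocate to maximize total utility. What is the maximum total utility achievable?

This is the linear assignment problem.
Optimal: Delgado→Section 9am (55 points), Mendoza→Section 11am (40 points), Petrov→Section 1pm (51 points), Huang→Section 2pm (67 points), Kapoor→Section 3pm (75 points) — total 55+40+51+67+75 = 288 points.
Max-entry greedy (repeatedly take the single best remaining cell) gives 255 points, worse by 33.
Every other assignment is strictly worse.

Maximum total: 288 points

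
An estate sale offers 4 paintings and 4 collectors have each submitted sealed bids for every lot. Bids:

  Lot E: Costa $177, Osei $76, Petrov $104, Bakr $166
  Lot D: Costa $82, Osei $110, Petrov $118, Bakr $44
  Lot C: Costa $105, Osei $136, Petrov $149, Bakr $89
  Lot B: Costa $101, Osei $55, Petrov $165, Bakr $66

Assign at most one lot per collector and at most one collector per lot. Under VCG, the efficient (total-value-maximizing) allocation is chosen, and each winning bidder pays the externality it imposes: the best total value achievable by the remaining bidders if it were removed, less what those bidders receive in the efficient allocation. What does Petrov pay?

Petrov pays $19.

Efficient allocation: Costa→Lot D ($82), Osei→Lot C ($136), Petrov→Lot B ($165), Bakr→Lot E ($166); total welfare W = $549.
Petrov receives Lot B at value $165, so the others get W − 165 = $384.
Without Petrov: best allocation of the remaining 3 bidders over all 4 lots is Costa→Lot B ($101), Osei→Lot C ($136), Bakr→Lot E ($166), total $403.
VCG payment = (others' best without Petrov) − (others' welfare with Petrov) = 403 − 384 = $19.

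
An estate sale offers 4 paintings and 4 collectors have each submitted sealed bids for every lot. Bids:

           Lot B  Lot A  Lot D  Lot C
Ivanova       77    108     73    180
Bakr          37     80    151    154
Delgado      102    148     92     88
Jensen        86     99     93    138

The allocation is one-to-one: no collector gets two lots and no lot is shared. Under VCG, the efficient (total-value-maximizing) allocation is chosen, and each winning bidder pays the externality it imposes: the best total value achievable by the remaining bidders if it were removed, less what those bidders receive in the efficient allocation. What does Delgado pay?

Delgado pays $13.

Efficient allocation: Ivanova→Lot C ($180), Bakr→Lot D ($151), Delgado→Lot A ($148), Jensen→Lot B ($86); total welfare W = $565.
Delgado receives Lot A at value $148, so the others get W − 148 = $417.
Without Delgado: best allocation of the remaining 3 bidders over all 4 lots is Ivanova→Lot C ($180), Bakr→Lot D ($151), Jensen→Lot A ($99), total $430.
VCG payment = (others' best without Delgado) − (others' welfare with Delgado) = 430 − 417 = $13.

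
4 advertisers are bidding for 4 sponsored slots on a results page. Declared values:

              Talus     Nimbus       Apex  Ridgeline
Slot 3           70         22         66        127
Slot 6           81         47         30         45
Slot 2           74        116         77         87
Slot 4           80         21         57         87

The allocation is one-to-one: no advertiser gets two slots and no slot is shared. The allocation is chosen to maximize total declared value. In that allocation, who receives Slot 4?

Apex receives Slot 4.

Optimal: Talus→Slot 6 ($81), Nimbus→Slot 2 ($116), Apex→Slot 4 ($57), Ridgeline→Slot 3 ($127) — total 81+116+57+127 = $381.
Row-greedy (each advertiser in turn takes its best remaining slot) gives $350, worse by 31.
Every other assignment is strictly worse.
Apex's own top slot is Slot 2 ($77), but forcing Apex→Slot 2 and reassigning the rest optimally gives only $331 — worse by 50.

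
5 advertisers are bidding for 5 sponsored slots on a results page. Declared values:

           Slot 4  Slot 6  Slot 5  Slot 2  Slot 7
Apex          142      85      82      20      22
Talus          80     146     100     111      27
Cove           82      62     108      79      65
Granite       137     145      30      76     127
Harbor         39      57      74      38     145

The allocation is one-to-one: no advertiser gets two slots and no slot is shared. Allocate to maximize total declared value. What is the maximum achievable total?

Maximum total: $651

Optimal: Apex→Slot 4 ($142), Talus→Slot 2 ($111), Cove→Slot 5 ($108), Granite→Slot 6 ($145), Harbor→Slot 7 ($145) — total 142+111+108+145+145 = $651.
Column-greedy (each slot in turn goes to its best remaining advertiser) gives $617, worse by 34.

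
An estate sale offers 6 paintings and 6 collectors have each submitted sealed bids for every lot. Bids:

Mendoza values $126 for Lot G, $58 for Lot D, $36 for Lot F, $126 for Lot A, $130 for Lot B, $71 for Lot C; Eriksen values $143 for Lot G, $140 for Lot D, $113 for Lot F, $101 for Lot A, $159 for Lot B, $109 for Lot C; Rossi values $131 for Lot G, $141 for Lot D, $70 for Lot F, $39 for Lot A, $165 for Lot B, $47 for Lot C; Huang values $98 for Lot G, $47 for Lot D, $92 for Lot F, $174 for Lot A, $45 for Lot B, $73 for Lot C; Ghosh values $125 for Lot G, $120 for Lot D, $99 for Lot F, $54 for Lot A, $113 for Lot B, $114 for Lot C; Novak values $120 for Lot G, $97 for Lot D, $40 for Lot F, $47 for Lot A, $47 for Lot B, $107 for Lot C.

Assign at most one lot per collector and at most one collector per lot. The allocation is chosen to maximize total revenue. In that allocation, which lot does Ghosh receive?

Optimal: Mendoza→Lot G ($126), Eriksen→Lot D ($140), Rossi→Lot B ($165), Huang→Lot A ($174), Ghosh→Lot F ($99), Novak→Lot C ($107) — total 126+140+165+174+99+107 = $811.
Max-entry greedy (repeatedly take the single best remaining cell) gives $745, worse by 66.
Next-best assignment: Mendoza→Lot G, Eriksen→Lot B, Rossi→Lot D, Huang→Lot A, Ghosh→Lot F, Novak→Lot C = $806.
No other one-to-one assignment exceeds $811.
Ghosh's own top lot is Lot G ($125), but forcing Ghosh→Lot G and reassigning the rest optimally gives only $790 — worse by 21.

Ghosh receives Lot F.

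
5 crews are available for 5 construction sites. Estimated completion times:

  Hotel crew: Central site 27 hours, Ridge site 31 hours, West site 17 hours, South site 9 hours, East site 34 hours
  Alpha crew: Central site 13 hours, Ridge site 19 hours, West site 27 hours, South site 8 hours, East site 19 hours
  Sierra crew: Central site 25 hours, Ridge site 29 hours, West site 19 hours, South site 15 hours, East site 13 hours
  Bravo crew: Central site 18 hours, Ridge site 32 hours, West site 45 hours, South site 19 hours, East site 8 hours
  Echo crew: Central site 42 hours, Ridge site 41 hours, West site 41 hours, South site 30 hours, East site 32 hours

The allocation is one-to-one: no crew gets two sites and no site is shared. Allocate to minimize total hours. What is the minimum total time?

Optimal: Hotel crew→South site (9 hours), Alpha crew→Central site (13 hours), Sierra crew→West site (19 hours), Bravo crew→East site (8 hours), Echo crew→Ridge site (41 hours) — total 9+13+19+8+41 = 90 hours.
Next-best assignment: Hotel crew→West site, Alpha crew→Central site, Sierra crew→South site, Bravo crew→East site, Echo crew→Ridge site = 94 hours.
No other one-to-one assignment undercuts 90 hours.

Min total: 90 hours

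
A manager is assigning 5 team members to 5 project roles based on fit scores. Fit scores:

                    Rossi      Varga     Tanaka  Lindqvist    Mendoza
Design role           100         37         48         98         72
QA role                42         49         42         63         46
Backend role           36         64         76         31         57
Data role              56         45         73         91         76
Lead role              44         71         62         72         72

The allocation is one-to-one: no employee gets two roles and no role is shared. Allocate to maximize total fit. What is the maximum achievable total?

Maximum total: 388 pts

Optimal: Rossi→Design role (100 pts), Varga→QA role (49 pts), Tanaka→Backend role (76 pts), Lindqvist→Data role (91 pts), Mendoza→Lead role (72 pts) — total 100+49+76+91+72 = 388 pts.
Row-greedy (each employee in turn takes its best remaining role) gives 384 pts, worse by 4.
Next-best assignment: Rossi→Design role, Varga→Lead role, Tanaka→Backend role, Lindqvist→QA role, Mendoza→Data role = 386 pts.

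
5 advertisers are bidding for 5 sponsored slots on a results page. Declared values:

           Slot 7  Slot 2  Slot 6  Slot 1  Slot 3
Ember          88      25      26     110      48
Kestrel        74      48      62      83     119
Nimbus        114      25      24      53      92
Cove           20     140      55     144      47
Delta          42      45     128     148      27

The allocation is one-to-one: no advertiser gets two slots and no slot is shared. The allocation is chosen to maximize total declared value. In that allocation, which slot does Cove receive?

Treat this as an assignment problem: match each advertiser to one slot.
Optimal: Ember→Slot 1 ($110), Kestrel→Slot 3 ($119), Nimbus→Slot 7 ($114), Cove→Slot 2 ($140), Delta→Slot 6 ($128) — total 110+119+114+140+128 = $611.
Max-entry greedy (repeatedly take the single best remaining cell) gives $547, worse by 64.
Next-best assignment: Ember→Slot 6, Kestrel→Slot 3, Nimbus→Slot 7, Cove→Slot 2, Delta→Slot 1 = $547.
Checked against all permutations: $611 is optimal.
Cove's own top slot is Slot 1 ($144), but forcing Cove→Slot 1 and reassigning the rest optimally gives only $530 — worse by 81.

Cove receives Slot 2.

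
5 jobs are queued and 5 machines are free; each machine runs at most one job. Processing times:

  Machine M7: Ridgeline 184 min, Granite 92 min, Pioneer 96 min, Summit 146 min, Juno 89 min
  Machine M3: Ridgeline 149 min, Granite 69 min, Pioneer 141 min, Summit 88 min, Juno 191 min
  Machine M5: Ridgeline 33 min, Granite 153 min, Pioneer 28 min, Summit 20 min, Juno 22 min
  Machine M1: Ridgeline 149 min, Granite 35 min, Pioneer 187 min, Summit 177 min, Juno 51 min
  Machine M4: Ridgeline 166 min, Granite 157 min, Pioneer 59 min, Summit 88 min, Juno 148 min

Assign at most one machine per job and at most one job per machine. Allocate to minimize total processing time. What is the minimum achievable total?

Minimum total: 304 min

This is a one-to-one assignment (minimum-cost bipartite matching).
Optimal: Ridgeline→Machine M5 (33 min), Granite→Machine M1 (35 min), Pioneer→Machine M4 (59 min), Summit→Machine M3 (88 min), Juno→Machine M7 (89 min) — total 33+35+59+88+89 = 304 min.
Min-entry greedy (repeatedly take the single cheapest remaining cell) gives 352 min, worse by 48.
Next-best assignment: Ridgeline→Machine M5, Granite→Machine M7, Pioneer→Machine M4, Summit→Machine M3, Juno→Machine M1 = 323 min.
Every other assignment is strictly worse.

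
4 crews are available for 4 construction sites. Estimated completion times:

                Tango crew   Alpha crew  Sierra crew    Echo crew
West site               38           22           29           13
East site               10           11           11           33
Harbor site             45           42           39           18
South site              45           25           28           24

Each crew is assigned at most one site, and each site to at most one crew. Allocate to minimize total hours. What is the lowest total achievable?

Minimum total: 78 hours

Optimal: Tango crew→East site (10 hours), Alpha crew→West site (22 hours), Sierra crew→South site (28 hours), Echo crew→Harbor site (18 hours) — total 10+22+28+18 = 78 hours.
Min-entry greedy (repeatedly take the single cheapest remaining cell) gives 87 hours, worse by 9.
Swapping Tango crew↔Sierra crew (Tango crew→South site 45 hours, Sierra crew→East site 11 hours) adds 18.
No other one-to-one assignment undercuts 78 hours.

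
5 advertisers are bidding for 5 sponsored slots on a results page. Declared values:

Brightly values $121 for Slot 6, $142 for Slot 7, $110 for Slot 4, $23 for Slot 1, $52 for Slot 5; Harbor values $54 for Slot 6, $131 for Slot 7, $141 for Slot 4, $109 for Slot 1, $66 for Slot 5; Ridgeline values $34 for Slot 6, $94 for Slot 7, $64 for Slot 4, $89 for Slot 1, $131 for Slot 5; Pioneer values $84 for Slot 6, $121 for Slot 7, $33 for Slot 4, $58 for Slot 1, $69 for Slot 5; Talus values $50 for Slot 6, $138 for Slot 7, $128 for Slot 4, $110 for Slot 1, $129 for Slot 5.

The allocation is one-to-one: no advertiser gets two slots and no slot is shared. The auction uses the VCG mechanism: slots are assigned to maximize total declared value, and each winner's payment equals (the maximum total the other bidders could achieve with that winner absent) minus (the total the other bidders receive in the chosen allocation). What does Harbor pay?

Harbor pays $18.

Efficient allocation: Brightly→Slot 6 ($121), Harbor→Slot 4 ($141), Ridgeline→Slot 5 ($131), Pioneer→Slot 7 ($121), Talus→Slot 1 ($110); total welfare W = $624.
Harbor receives Slot 4 at value $141, so the others get W − 141 = $483.
Without Harbor: best allocation of the remaining 4 bidders over all 5 slots is Brightly→Slot 6 ($121), Ridgeline→Slot 5 ($131), Pioneer→Slot 7 ($121), Talus→Slot 4 ($128), total $501.
VCG payment = (others' best without Harbor) − (others' welfare with Harbor) = 501 − 483 = $18.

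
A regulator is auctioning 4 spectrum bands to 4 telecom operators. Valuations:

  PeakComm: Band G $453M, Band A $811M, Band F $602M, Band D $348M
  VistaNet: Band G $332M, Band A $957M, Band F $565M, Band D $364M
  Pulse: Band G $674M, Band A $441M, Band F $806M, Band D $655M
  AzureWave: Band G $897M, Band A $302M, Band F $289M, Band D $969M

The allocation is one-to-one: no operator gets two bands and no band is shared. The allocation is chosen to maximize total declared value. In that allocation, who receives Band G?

Optimal: PeakComm→Band F ($602M), VistaNet→Band A ($957M), Pulse→Band G ($674M), AzureWave→Band D ($969M) — total 602+957+674+969 = $3202M.
Column-greedy (each band in turn goes to its best remaining operator) gives $3008M, worse by 194.
Next-best assignment: PeakComm→Band G, VistaNet→Band A, Pulse→Band F, AzureWave→Band D = $3185M.
Swapping Pulse↔VistaNet (Pulse→Band A $441M, VistaNet→Band G $332M) loses 858.
No other one-to-one assignment exceeds $3202M.
Pulse's own top band is Band F ($806M), but forcing Pulse→Band F and reassigning the rest optimally gives only $3185M — worse by 17.

Pulse receives Band G.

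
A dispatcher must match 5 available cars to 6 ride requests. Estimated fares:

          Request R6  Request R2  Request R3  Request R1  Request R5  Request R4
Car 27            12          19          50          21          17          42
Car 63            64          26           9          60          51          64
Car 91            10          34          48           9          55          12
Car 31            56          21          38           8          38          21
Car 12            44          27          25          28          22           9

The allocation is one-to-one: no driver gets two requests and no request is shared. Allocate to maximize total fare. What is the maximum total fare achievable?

Optimal: Car 27→Request R3 ($50), Car 63→Request R4 ($64), Car 91→Request R5 ($55), Car 31→Request R6 ($56), Car 12→Request R1 ($28) — total 50+64+55+56+28 = $253.
Column-greedy (each request in turn goes to its best remaining driver) gives $214, worse by 39.

Max total: $253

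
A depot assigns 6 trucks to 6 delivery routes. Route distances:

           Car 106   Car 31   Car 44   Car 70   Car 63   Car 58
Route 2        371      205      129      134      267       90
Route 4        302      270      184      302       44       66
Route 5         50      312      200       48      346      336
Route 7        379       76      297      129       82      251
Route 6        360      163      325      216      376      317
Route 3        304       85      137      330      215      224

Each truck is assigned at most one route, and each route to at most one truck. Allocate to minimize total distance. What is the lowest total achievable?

Optimal: Car 106→Route 5 (50 km), Car 31→Route 7 (76 km), Car 44→Route 3 (137 km), Car 70→Route 6 (216 km), Car 63→Route 4 (44 km), Car 58→Route 2 (90 km) — total 50+76+137+216+44+90 = 613 km.
Column-greedy (each route in turn goes to its cheapest remaining truck) gives 887 km, worse by 274.

Minimum total: 613 km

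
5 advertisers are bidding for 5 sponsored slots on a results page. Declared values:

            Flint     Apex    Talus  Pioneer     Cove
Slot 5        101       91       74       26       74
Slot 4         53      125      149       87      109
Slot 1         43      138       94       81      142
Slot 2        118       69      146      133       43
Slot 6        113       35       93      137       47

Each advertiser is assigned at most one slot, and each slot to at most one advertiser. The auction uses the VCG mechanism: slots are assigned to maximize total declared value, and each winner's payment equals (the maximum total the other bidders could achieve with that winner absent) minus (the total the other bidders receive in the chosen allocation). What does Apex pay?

Apex pays $20.

Efficient allocation: Flint→Slot 5 ($101), Apex→Slot 4 ($125), Talus→Slot 2 ($146), Pioneer→Slot 6 ($137), Cove→Slot 1 ($142); total welfare W = $651.
Apex receives Slot 4 at value $125, so the others get W − 125 = $526.
Without Apex: best allocation of the remaining 4 bidders over all 5 slots is Flint→Slot 2 ($118), Talus→Slot 4 ($149), Pioneer→Slot 6 ($137), Cove→Slot 1 ($142), total $546.
VCG payment = (others' best without Apex) − (others' welfare with Apex) = 546 − 526 = $20.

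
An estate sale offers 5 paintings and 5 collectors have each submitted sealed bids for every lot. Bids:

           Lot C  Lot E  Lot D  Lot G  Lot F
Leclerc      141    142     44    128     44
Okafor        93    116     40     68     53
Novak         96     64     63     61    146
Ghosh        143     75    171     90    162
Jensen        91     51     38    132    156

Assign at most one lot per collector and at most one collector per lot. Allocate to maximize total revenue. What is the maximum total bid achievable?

Maximum total: $706

Optimal: Leclerc→Lot C ($141), Okafor→Lot E ($116), Novak→Lot F ($146), Ghosh→Lot D ($171), Jensen→Lot G ($132) — total 141+116+146+171+132 = $706.
No other one-to-one assignment exceeds $706.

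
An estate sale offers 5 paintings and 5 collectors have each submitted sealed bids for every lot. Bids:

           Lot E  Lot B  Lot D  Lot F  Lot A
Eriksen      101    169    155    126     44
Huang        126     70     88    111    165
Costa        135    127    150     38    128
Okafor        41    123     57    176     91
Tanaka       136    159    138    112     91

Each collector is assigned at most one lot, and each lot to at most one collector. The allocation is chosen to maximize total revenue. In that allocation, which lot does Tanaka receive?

Tanaka receives Lot E.

Treat this as an assignment problem: match each collector to one lot.
Optimal: Eriksen→Lot B ($169), Huang→Lot A ($165), Costa→Lot D ($150), Okafor→Lot F ($176), Tanaka→Lot E ($136) — total 169+165+150+176+136 = $796.
Tanaka's own top lot is Lot B ($159), but forcing Tanaka→Lot B and reassigning the rest optimally gives only $790 — worse by 6.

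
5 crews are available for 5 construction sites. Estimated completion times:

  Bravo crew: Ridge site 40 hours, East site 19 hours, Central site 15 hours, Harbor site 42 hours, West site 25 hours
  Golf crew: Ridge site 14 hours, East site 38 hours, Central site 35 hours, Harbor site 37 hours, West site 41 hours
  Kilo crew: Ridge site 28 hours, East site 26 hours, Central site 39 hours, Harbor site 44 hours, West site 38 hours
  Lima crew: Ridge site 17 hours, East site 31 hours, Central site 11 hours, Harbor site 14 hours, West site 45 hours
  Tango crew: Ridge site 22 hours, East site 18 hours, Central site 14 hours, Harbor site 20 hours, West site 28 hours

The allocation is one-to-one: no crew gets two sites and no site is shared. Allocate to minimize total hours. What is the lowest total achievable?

Treat this as an assignment problem: match each crew to one site.
Optimal: Bravo crew→West site (25 hours), Golf crew→Ridge site (14 hours), Kilo crew→East site (26 hours), Lima crew→Harbor site (14 hours), Tango crew→Central site (14 hours) — total 25+14+26+14+14 = 93 hours.
Min-entry greedy (repeatedly take the single cheapest remaining cell) gives 112 hours, worse by 19.
Next-best assignment: Bravo crew→West site, Golf crew→Ridge site, Kilo crew→East site, Lima crew→Central site, Tango crew→Harbor site = 96 hours.
Checked against all permutations: 93 hours is optimal.

Minimum total: 93 hours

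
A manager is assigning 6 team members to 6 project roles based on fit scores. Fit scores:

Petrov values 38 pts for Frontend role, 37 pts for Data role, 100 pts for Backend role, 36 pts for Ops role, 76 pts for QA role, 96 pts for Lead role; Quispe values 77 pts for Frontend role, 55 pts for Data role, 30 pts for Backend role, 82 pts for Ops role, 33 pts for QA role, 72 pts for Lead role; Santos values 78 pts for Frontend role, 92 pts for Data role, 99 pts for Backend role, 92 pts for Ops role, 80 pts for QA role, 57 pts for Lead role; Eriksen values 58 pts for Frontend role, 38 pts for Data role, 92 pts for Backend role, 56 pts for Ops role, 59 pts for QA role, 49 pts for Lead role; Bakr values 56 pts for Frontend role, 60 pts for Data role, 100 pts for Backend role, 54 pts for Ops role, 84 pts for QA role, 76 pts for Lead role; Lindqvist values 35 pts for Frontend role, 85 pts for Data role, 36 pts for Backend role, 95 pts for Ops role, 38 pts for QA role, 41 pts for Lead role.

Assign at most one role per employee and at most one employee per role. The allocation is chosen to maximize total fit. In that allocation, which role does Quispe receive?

Quispe receives Frontend role.

Optimal: Petrov→Lead role (96 pts), Quispe→Frontend role (77 pts), Santos→Data role (92 pts), Eriksen→Backend role (92 pts), Bakr→QA role (84 pts), Lindqvist→Ops role (95 pts) — total 96+77+92+92+84+95 = 536 pts.
Quispe's own top role is Ops role (82 pts), but forcing Quispe→Ops role and reassigning the rest optimally gives only 517 pts — worse by 19.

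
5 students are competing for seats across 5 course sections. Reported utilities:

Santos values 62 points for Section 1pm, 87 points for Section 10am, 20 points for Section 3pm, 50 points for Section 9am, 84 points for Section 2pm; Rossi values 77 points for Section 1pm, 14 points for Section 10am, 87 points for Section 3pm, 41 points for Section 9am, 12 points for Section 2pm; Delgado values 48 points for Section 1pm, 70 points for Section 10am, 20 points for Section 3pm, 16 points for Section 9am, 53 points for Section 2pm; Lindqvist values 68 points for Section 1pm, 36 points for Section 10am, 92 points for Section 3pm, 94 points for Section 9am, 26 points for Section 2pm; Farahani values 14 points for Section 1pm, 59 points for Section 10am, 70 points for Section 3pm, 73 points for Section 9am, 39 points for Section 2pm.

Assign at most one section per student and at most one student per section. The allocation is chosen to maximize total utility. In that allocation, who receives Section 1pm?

Optimal: Santos→Section 2pm (84 points), Rossi→Section 1pm (77 points), Delgado→Section 10am (70 points), Lindqvist→Section 3pm (92 points), Farahani→Section 9am (73 points) — total 84+77+70+92+73 = 396 points.
Max-entry greedy (repeatedly take the single best remaining cell) gives 335 points, worse by 61.
Rossi's own top section is Section 3pm (87 points), but forcing Rossi→Section 3pm and reassigning the rest optimally gives only 382 points — worse by 14.

Rossi receives Section 1pm.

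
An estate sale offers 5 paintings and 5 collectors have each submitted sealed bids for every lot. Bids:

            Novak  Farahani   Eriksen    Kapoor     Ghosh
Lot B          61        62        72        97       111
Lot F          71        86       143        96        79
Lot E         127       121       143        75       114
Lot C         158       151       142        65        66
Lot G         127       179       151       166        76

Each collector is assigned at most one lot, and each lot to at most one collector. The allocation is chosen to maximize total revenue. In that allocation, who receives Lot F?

Optimal: Novak→Lot C ($158), Farahani→Lot E ($121), Eriksen→Lot F ($143), Kapoor→Lot G ($166), Ghosh→Lot B ($111) — total 158+121+143+166+111 = $699.
Max-entry greedy (repeatedly take the single best remaining cell) gives $691, worse by 8.
Eriksen's own top lot is Lot G ($151), but forcing Eriksen→Lot G and reassigning the rest optimally gives only $637 — worse by 62.

Eriksen receives Lot F.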